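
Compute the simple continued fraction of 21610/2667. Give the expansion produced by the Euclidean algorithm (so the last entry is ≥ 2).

21610 = 8*2667 + 274
2667 = 9*274 + 201
274 = 1*201 + 73
201 = 2*73 + 55
73 = 1*55 + 18
55 = 3*18 + 1
18 = 18*1 + 0  (stop)
So 21610/2667 = [8; 9, 1, 2, 1, 3, 18].

[8; 9, 1, 2, 1, 3, 18]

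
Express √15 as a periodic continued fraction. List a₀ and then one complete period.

[3; 1, 6]

a₀ = ⌊√15⌋ = 3.
With m₀=0, d₀=1 and mₖ₊₁ = dₖaₖ − mₖ, dₖ₊₁ = (n − mₖ₊₁²)/dₖ, aₖ₊₁ = ⌊(a₀+mₖ₊₁)/dₖ₊₁⌋:
  k=1: m=3, d=6, a=1
  k=2: m=3, d=1, a=6
d=1 and a=2a₀=6 at k=2, so the next step gives (m, d) = (3, 6) again — its k=1 value — and the period has length 2.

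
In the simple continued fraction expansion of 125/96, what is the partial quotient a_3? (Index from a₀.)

4

125 = 1·96 + 29   →  a_0 = 1
96 = 3·29 + 9   →  a_1 = 3
29 = 3·9 + 2   →  a_2 = 3
9 = 4·2 + 1   →  a_3 = 4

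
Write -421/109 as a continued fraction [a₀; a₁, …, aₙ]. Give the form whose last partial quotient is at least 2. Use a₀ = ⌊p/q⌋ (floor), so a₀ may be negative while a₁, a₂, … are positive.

-421 = -4*109 + 15
109 = 7*15 + 4
15 = 3*4 + 3
4 = 1*3 + 1
3 = 3*1 + 0  (stop)
So -421/109 = [-4; 7, 3, 1, 3].

[-4; 7, 3, 1, 3]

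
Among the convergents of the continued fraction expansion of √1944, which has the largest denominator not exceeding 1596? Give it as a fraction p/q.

√1944 = [44; 11, 88, …] (period length 2).
Convergents:
  p_0/q_0 = 44/1
  p_1/q_1 = 485/11
  p_2/q_2 = 42724/969
  p_3/q_3 = 470449/10670
q_2 = 969 ≤ 1596 < 10670 = q_3, so the answer is 42724/969.

42724/969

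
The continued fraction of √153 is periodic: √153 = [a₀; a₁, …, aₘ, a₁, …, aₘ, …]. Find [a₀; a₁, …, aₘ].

a₀ = ⌊√153⌋ = 12.
With m₀=0, d₀=1 and mₖ₊₁ = dₖaₖ − mₖ, dₖ₊₁ = (n − mₖ₊₁²)/dₖ, aₖ₊₁ = ⌊(a₀+mₖ₊₁)/dₖ₊₁⌋:
  k=1: m=12, d=9, a=2
  k=2: m=6, d=13, a=1
  k=3: m=7, d=8, a=2
  k=4: m=9, d=9, a=2
  k=5: m=9, d=8, a=2
  k=6: m=7, d=13, a=1
  k=7: m=6, d=9, a=2
  k=8: m=12, d=1, a=24
d=1 and a=2a₀=24 at k=8, so the next step gives (m, d) = (12, 9) again — its k=1 value — and the period has length 8.

[12; 2, 1, 2, 2, 2, 1, 2, 24]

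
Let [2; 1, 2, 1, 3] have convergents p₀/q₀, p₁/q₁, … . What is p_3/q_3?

11/4

Using pₖ = aₖpₖ₋₁ + pₖ₋₂, qₖ = aₖqₖ₋₁ + qₖ₋₂ (with p₋₁=1, p₋₂=0, q₋₁=0, q₋₂=1):
  k=0: a=2, p=2, q=1
  k=1: a=1, p=3, q=1
  k=2: a=2, p=8, q=3
  k=3: a=1, p=11, q=4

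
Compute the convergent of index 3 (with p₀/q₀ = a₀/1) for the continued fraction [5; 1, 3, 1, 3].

29/5

Using pₖ = aₖpₖ₋₁ + pₖ₋₂, qₖ = aₖqₖ₋₁ + qₖ₋₂ (with p₋₁=1, p₋₂=0, q₋₁=0, q₋₂=1):
  k=0: a=5, p=5, q=1
  k=1: a=1, p=6, q=1
  k=2: a=3, p=23, q=4
  k=3: a=1, p=29, q=5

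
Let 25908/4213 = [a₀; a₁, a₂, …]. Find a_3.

2

25908 = 6·4213 + 630   →  a_0 = 6
4213 = 6·630 + 433   →  a_1 = 6
630 = 1·433 + 197   →  a_2 = 1
433 = 2·197 + 39   →  a_3 = 2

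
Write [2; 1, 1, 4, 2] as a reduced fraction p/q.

Fold from the inside: start with 2/1.
  4 + 1/2 = 9/2
  1 + 2/9 = 11/9
  1 + 9/11 = 20/11
  2 + 11/20 = 51/20

51/20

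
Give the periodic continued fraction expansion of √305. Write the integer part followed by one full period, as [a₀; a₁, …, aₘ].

a₀ = ⌊√305⌋ = 17.
With m₀=0, d₀=1 and mₖ₊₁ = dₖaₖ − mₖ, dₖ₊₁ = (n − mₖ₊₁²)/dₖ, aₖ₊₁ = ⌊(a₀+mₖ₊₁)/dₖ₊₁⌋:
  k=1: m=17, d=16, a=2
  k=2: m=15, d=5, a=6
  k=3: m=15, d=16, a=2
  k=4: m=17, d=1, a=34
d=1 and a=2a₀=34 at k=4, so the next step gives (m, d) = (17, 16) again — its k=1 value — and the period has length 4.

[17; 2, 6, 2, 34]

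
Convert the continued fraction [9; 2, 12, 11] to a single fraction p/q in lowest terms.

2626/277

Fold from the inside: start with 11/1.
  12 + 1/11 = 133/11
  2 + 11/133 = 277/133
  9 + 133/277 = 2626/277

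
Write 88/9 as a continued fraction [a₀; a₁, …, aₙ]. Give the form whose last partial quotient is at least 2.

88 = 9×9 + 7
9 = 1×7 + 2
7 = 3×2 + 1
2 = 2×1 + 0  (stop)
So 88/9 = [9; 1, 3, 2].

[9; 1, 3, 2]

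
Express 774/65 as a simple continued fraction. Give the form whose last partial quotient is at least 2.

774 = 11*65 + 59
65 = 1*59 + 6
59 = 9*6 + 5
6 = 1*5 + 1
5 = 5*1 + 0  (stop)
So 774/65 = [11; 1, 9, 1, 5].

[11; 1, 9, 1, 5]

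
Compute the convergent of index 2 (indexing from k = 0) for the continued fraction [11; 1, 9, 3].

Using pₖ = aₖpₖ₋₁ + pₖ₋₂, qₖ = aₖqₖ₋₁ + qₖ₋₂ (with p₋₁=1, p₋₂=0, q₋₁=0, q₋₂=1):
  k=0: a=11, p=11, q=1
  k=1: a=1, p=12, q=1
  k=2: a=9, p=119, q=10

119/10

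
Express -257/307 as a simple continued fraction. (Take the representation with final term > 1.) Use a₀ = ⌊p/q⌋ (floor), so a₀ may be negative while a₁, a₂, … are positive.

[-1; 6, 7, 7]

-257 = -1×307 + 50
307 = 6×50 + 7
50 = 7×7 + 1
7 = 7×1 + 0  (stop)
So -257/307 = [-1; 6, 7, 7].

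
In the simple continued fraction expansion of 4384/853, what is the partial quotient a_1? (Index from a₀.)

4384 = 5·853 + 119   →  a_0 = 5
853 = 7·119 + 20   →  a_1 = 7

7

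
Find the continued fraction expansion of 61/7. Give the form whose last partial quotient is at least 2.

[8; 1, 2, 2]

61 = 8·7 + 5
7 = 1·5 + 2
5 = 2·2 + 1
2 = 2·1 + 0  (stop)
So 61/7 = [8; 1, 2, 2].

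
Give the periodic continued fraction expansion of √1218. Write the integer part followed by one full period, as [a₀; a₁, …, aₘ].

a₀ = ⌊√1218⌋ = 34.
With m₀=0, d₀=1 and mₖ₊₁ = dₖaₖ − mₖ, dₖ₊₁ = (n − mₖ₊₁²)/dₖ, aₖ₊₁ = ⌊(a₀+mₖ₊₁)/dₖ₊₁⌋:
  k=1: m=34, d=62, a=1
  k=2: m=28, d=7, a=8
  k=3: m=28, d=62, a=1
  k=4: m=34, d=1, a=68
d=1 and a=2a₀=68 at k=4, so the next step gives (m, d) = (34, 62) again — its k=1 value — and the period has length 4.

[34; 1, 8, 1, 68]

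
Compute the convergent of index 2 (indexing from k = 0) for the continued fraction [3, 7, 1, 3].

25/8

Using pₖ = aₖpₖ₋₁ + pₖ₋₂, qₖ = aₖqₖ₋₁ + qₖ₋₂ (with p₋₁=1, p₋₂=0, q₋₁=0, q₋₂=1):
  k=0: a=3, p=3, q=1
  k=1: a=7, p=22, q=7
  k=2: a=1, p=25, q=8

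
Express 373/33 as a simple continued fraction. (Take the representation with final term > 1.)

373 = 11*33 + 10
33 = 3*10 + 3
10 = 3*3 + 1
3 = 3*1 + 0  (stop)
So 373/33 = [11; 3, 3, 3].

[11; 3, 3, 3]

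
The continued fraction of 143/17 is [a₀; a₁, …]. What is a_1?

143 = 8·17 + 7   →  a_0 = 8
17 = 2·7 + 3   →  a_1 = 2

2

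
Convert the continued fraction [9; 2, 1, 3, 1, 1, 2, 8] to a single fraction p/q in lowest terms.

5026/537

Using pₖ = aₖpₖ₋₁ + pₖ₋₂ and qₖ = aₖqₖ₋₁ + qₖ₋₂:
  k=0: a=9, p=9, q=1
  k=1: a=2, p=19, q=2
  k=2: a=1, p=28, q=3
  k=3: a=3, p=103, q=11
  k=4: a=1, p=131, q=14
  k=5: a=1, p=234, q=25
  k=6: a=2, p=599, q=64
  k=7: a=8, p=5026, q=537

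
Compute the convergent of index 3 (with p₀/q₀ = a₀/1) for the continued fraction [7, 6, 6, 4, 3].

Using pₖ = aₖpₖ₋₁ + pₖ₋₂, qₖ = aₖqₖ₋₁ + qₖ₋₂ (with p₋₁=1, p₋₂=0, q₋₁=0, q₋₂=1):
  k=0: a=7, p=7, q=1
  k=1: a=6, p=43, q=6
  k=2: a=6, p=265, q=37
  k=3: a=4, p=1103, q=154

1103/154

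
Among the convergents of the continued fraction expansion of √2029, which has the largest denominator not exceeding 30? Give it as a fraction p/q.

√2029 = [45; 22, 1, 1, 22, 90, …] (period length 5).
Convergents:
  p_0/q_0 = 45/1
  p_1/q_1 = 991/22
  p_2/q_2 = 1036/23
  p_3/q_3 = 2027/45
q_2 = 23 ≤ 30 < 45 = q_3, so the answer is 1036/23.

1036/23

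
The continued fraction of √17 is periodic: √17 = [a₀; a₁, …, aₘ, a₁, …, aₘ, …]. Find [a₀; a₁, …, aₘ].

a₀ = ⌊√17⌋ = 4.
With m₀=0, d₀=1 and mₖ₊₁ = dₖaₖ − mₖ, dₖ₊₁ = (n − mₖ₊₁²)/dₖ, aₖ₊₁ = ⌊(a₀+mₖ₊₁)/dₖ₊₁⌋:
  k=1: m=4, d=1, a=8
d=1 and a=2a₀=8 at k=1, so the next step gives (m, d) = (4, 1) again — its k=1 value — and the period has length 1.

[4; 8]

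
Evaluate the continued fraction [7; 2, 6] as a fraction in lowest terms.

97/13

Fold from the inside: start with 6/1.
  2 + 1/6 = 13/6
  7 + 6/13 = 97/13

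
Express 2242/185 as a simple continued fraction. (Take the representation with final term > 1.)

2242 = 12×185 + 22
185 = 8×22 + 9
22 = 2×9 + 4
9 = 2×4 + 1
4 = 4×1 + 0  (stop)
So 2242/185 = [12; 8, 2, 2, 4].

[12; 8, 2, 2, 4]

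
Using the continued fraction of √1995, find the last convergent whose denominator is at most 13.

134/3

√1995 = [44; 1, 1, 1, 88, …] (period length 4).
Convergents:
  p_0/q_0 = 44/1
  p_1/q_1 = 45/1
  p_2/q_2 = 89/2
  p_3/q_3 = 134/3
  p_4/q_4 = 11881/266
q_3 = 3 ≤ 13 < 266 = q_4, so the answer is 134/3.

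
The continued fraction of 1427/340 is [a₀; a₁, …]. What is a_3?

2

1427 = 4·340 + 67   →  a_0 = 4
340 = 5·67 + 5   →  a_1 = 5
67 = 13·5 + 2   →  a_2 = 13
5 = 2·2 + 1   →  a_3 = 2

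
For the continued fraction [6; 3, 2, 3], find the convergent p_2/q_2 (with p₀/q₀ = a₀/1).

Using pₖ = aₖpₖ₋₁ + pₖ₋₂, qₖ = aₖqₖ₋₁ + qₖ₋₂ (with p₋₁=1, p₋₂=0, q₋₁=0, q₋₂=1):
  k=0: a=6, p=6, q=1
  k=1: a=3, p=19, q=3
  k=2: a=2, p=44, q=7

44/7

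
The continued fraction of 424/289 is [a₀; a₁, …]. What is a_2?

7

424 = 1·289 + 135   →  a_0 = 1
289 = 2·135 + 19   →  a_1 = 2
135 = 7·19 + 2   →  a_2 = 7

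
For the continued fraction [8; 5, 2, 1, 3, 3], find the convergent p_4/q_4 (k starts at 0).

483/59

Using pₖ = aₖpₖ₋₁ + pₖ₋₂, qₖ = aₖqₖ₋₁ + qₖ₋₂ (with p₋₁=1, p₋₂=0, q₋₁=0, q₋₂=1):
  k=0: a=8, p=8, q=1
  k=1: a=5, p=41, q=5
  k=2: a=2, p=90, q=11
  k=3: a=1, p=131, q=16
  k=4: a=3, p=483, q=59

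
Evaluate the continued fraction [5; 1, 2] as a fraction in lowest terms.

Fold from the inside: start with 2/1.
  1 + 1/2 = 3/2
  5 + 2/3 = 17/3

17/3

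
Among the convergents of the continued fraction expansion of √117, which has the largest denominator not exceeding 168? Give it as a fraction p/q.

√117 = [10; 1, 4, 2, 4, 1, 20, …] (period length 6).
Convergents:
  p_0/q_0 = 10/1
  p_1/q_1 = 11/1
  p_2/q_2 = 54/5
  p_3/q_3 = 119/11
  p_4/q_4 = 530/49
  p_5/q_5 = 649/60
  p_6/q_6 = 13510/1249
q_5 = 60 ≤ 168 < 1249 = q_6, so the answer is 649/60.

649/60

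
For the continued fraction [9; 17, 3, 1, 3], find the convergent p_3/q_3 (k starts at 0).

625/69

Using pₖ = aₖpₖ₋₁ + pₖ₋₂, qₖ = aₖqₖ₋₁ + qₖ₋₂ (with p₋₁=1, p₋₂=0, q₋₁=0, q₋₂=1):
  k=0: a=9, p=9, q=1
  k=1: a=17, p=154, q=17
  k=2: a=3, p=471, q=52
  k=3: a=1, p=625, q=69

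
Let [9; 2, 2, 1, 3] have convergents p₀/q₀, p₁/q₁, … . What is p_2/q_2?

Using pₖ = aₖpₖ₋₁ + pₖ₋₂, qₖ = aₖqₖ₋₁ + qₖ₋₂ (with p₋₁=1, p₋₂=0, q₋₁=0, q₋₂=1):
  k=0: a=9, p=9, q=1
  k=1: a=2, p=19, q=2
  k=2: a=2, p=47, q=5

47/5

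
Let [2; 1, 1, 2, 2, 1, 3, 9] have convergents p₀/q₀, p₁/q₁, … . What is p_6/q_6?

Using pₖ = aₖpₖ₋₁ + pₖ₋₂, qₖ = aₖqₖ₋₁ + qₖ₋₂ (with p₋₁=1, p₋₂=0, q₋₁=0, q₋₂=1):
  k=0: a=2, p=2, q=1
  k=1: a=1, p=3, q=1
  k=2: a=1, p=5, q=2
  k=3: a=2, p=13, q=5
  k=4: a=2, p=31, q=12
  k=5: a=1, p=44, q=17
  k=6: a=3, p=163, q=63

163/63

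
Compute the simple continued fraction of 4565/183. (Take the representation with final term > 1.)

4565 = 24×183 + 173
183 = 1×173 + 10
173 = 17×10 + 3
10 = 3×3 + 1
3 = 3×1 + 0  (stop)
So 4565/183 = [24; 1, 17, 3, 3].

[24; 1, 17, 3, 3]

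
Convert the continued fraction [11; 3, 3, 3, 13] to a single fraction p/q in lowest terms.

4962/439

Fold from the inside: start with 13/1.
  3 + 1/13 = 40/13
  3 + 13/40 = 133/40
  3 + 40/133 = 439/133
  11 + 133/439 = 4962/439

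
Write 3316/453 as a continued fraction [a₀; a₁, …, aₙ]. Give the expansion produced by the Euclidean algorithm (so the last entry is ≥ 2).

3316 = 7×453 + 145
453 = 3×145 + 18
145 = 8×18 + 1
18 = 18×1 + 0  (stop)
So 3316/453 = [7; 3, 8, 18].

[7; 3, 8, 18]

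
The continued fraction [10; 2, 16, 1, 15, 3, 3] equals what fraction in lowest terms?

Fold from the inside: start with 3/1.
  3 + 1/3 = 10/3
  15 + 3/10 = 153/10
  1 + 10/153 = 163/153
  16 + 153/163 = 2761/163
  2 + 163/2761 = 5685/2761
  10 + 2761/5685 = 59611/5685

59611/5685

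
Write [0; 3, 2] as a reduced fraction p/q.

2/7

Fold from the inside: start with 2/1.
  3 + 1/2 = 7/2
  0 + 2/7 = 2/7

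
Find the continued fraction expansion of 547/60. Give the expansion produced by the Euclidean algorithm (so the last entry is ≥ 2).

547 = 9×60 + 7
60 = 8×7 + 4
7 = 1×4 + 3
4 = 1×3 + 1
3 = 3×1 + 0  (stop)
So 547/60 = [9; 8, 1, 1, 3].

[9; 8, 1, 1, 3]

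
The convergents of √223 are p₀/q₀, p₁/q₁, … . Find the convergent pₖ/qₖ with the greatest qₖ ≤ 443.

6481/434

√223 = [14; 1, 13, 1, 28, …] (period length 4).
Convergents:
  p_0/q_0 = 14/1
  p_1/q_1 = 15/1
  p_2/q_2 = 209/14
  p_3/q_3 = 224/15
  p_4/q_4 = 6481/434
  p_5/q_5 = 6705/449
q_4 = 434 ≤ 443 < 449 = q_5, so the answer is 6481/434.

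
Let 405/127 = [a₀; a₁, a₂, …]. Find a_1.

5

405 = 3·127 + 24   →  a_0 = 3
127 = 5·24 + 7   →  a_1 = 5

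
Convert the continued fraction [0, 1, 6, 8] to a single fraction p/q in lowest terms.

Fold from the inside: start with 8/1.
  6 + 1/8 = 49/8
  1 + 8/49 = 57/49
  0 + 49/57 = 49/57

49/57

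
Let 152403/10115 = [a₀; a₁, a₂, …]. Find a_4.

152403 = 15·10115 + 678   →  a_0 = 15
10115 = 14·678 + 623   →  a_1 = 14
678 = 1·623 + 55   →  a_2 = 1
623 = 11·55 + 18   →  a_3 = 11
55 = 3·18 + 1   →  a_4 = 3

3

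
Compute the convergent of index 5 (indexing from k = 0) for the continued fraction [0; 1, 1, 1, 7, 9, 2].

Using pₖ = aₖpₖ₋₁ + pₖ₋₂, qₖ = aₖqₖ₋₁ + qₖ₋₂ (with p₋₁=1, p₋₂=0, q₋₁=0, q₋₂=1):
  k=0: a=0, p=0, q=1
  k=1: a=1, p=1, q=1
  k=2: a=1, p=1, q=2
  k=3: a=1, p=2, q=3
  k=4: a=7, p=15, q=23
  k=5: a=9, p=137, q=210

137/210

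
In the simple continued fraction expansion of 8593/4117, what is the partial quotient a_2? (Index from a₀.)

2

8593 = 2·4117 + 359   →  a_0 = 2
4117 = 11·359 + 168   →  a_1 = 11
359 = 2·168 + 23   →  a_2 = 2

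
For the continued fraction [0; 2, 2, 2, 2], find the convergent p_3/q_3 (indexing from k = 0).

5/12

Using pₖ = aₖpₖ₋₁ + pₖ₋₂, qₖ = aₖqₖ₋₁ + qₖ₋₂ (with p₋₁=1, p₋₂=0, q₋₁=0, q₋₂=1):
  k=0: a=0, p=0, q=1
  k=1: a=2, p=1, q=2
  k=2: a=2, p=2, q=5
  k=3: a=2, p=5, q=12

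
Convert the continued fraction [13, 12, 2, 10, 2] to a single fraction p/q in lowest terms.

Fold from the inside: start with 2/1.
  10 + 1/2 = 21/2
  2 + 2/21 = 44/21
  12 + 21/44 = 549/44
  13 + 44/549 = 7181/549

7181/549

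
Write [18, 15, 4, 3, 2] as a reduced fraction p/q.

Fold from the inside: start with 2/1.
  3 + 1/2 = 7/2
  4 + 2/7 = 30/7
  15 + 7/30 = 457/30
  18 + 30/457 = 8256/457

8256/457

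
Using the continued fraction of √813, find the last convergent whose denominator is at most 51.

√813 = [28; 1, 1, 18, 1, 1, 56, …] (period length 6).
Convergents:
  p_0/q_0 = 28/1
  p_1/q_1 = 29/1
  p_2/q_2 = 57/2
  p_3/q_3 = 1055/37
  p_4/q_4 = 1112/39
  p_5/q_5 = 2167/76
q_4 = 39 ≤ 51 < 76 = q_5, so the answer is 1112/39.

1112/39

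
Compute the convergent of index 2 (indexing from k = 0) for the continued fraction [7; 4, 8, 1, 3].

239/33

Using pₖ = aₖpₖ₋₁ + pₖ₋₂, qₖ = aₖqₖ₋₁ + qₖ₋₂ (with p₋₁=1, p₋₂=0, q₋₁=0, q₋₂=1):
  k=0: a=7, p=7, q=1
  k=1: a=4, p=29, q=4
  k=2: a=8, p=239, q=33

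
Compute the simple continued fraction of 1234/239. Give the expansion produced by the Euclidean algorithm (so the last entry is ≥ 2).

1234 = 5*239 + 39
239 = 6*39 + 5
39 = 7*5 + 4
5 = 1*4 + 1
4 = 4*1 + 0  (stop)
So 1234/239 = [5; 6, 7, 1, 4].

[5; 6, 7, 1, 4]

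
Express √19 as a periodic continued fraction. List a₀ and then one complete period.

a₀ = ⌊√19⌋ = 4.
With m₀=0, d₀=1 and mₖ₊₁ = dₖaₖ − mₖ, dₖ₊₁ = (n − mₖ₊₁²)/dₖ, aₖ₊₁ = ⌊(a₀+mₖ₊₁)/dₖ₊₁⌋:
  k=1: m=4, d=3, a=2
  k=2: m=2, d=5, a=1
  k=3: m=3, d=2, a=3
  k=4: m=3, d=5, a=1
  k=5: m=2, d=3, a=2
  k=6: m=4, d=1, a=8
d=1 and a=2a₀=8 at k=6, so the next step gives (m, d) = (4, 3) again — its k=1 value — and the period has length 6.

[4; 2, 1, 3, 1, 2, 8]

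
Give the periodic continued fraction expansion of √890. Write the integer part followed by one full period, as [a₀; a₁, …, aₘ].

[29; 1, 4, 1, 58]

a₀ = ⌊√890⌋ = 29.
With m₀=0, d₀=1 and mₖ₊₁ = dₖaₖ − mₖ, dₖ₊₁ = (n − mₖ₊₁²)/dₖ, aₖ₊₁ = ⌊(a₀+mₖ₊₁)/dₖ₊₁⌋:
  k=1: m=29, d=49, a=1
  k=2: m=20, d=10, a=4
  k=3: m=20, d=49, a=1
  k=4: m=29, d=1, a=58
d=1 and a=2a₀=58 at k=4, so the next step gives (m, d) = (29, 49) again — its k=1 value — and the period has length 4.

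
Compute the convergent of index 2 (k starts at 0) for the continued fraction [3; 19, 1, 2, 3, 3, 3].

Using pₖ = aₖpₖ₋₁ + pₖ₋₂, qₖ = aₖqₖ₋₁ + qₖ₋₂ (with p₋₁=1, p₋₂=0, q₋₁=0, q₋₂=1):
  k=0: a=3, p=3, q=1
  k=1: a=19, p=58, q=19
  k=2: a=1, p=61, q=20

61/20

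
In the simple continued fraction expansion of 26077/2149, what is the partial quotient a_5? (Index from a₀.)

26077 = 12·2149 + 289   →  a_0 = 12
2149 = 7·289 + 126   →  a_1 = 7
289 = 2·126 + 37   →  a_2 = 2
126 = 3·37 + 15   →  a_3 = 3
37 = 2·15 + 7   →  a_4 = 2
15 = 2·7 + 1   →  a_5 = 2

2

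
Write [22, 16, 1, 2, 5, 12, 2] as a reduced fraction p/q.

Fold from the inside: start with 2/1.
  12 + 1/2 = 25/2
  5 + 2/25 = 127/25
  2 + 25/127 = 279/127
  1 + 127/279 = 406/279
  16 + 279/406 = 6775/406
  22 + 406/6775 = 149456/6775

149456/6775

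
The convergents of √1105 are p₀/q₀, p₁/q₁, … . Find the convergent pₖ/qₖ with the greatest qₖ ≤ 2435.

28488/857

√1105 = [33; 4, 7, 7, 4, 66, …] (period length 5).
Convergents:
  p_0/q_0 = 33/1
  p_1/q_1 = 133/4
  p_2/q_2 = 964/29
  p_3/q_3 = 6881/207
  p_4/q_4 = 28488/857
  p_5/q_5 = 1887089/56769
q_4 = 857 ≤ 2435 < 56769 = q_5, so the answer is 28488/857.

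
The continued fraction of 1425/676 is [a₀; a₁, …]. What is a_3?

1

1425 = 2·676 + 73   →  a_0 = 2
676 = 9·73 + 19   →  a_1 = 9
73 = 3·19 + 16   →  a_2 = 3
19 = 1·16 + 3   →  a_3 = 1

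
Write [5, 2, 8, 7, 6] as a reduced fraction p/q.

Fold from the inside: start with 6/1.
  7 + 1/6 = 43/6
  8 + 6/43 = 350/43
  2 + 43/350 = 743/350
  5 + 350/743 = 4065/743

4065/743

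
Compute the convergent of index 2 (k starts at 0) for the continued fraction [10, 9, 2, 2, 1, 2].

Using pₖ = aₖpₖ₋₁ + pₖ₋₂, qₖ = aₖqₖ₋₁ + qₖ₋₂ (with p₋₁=1, p₋₂=0, q₋₁=0, q₋₂=1):
  k=0: a=10, p=10, q=1
  k=1: a=9, p=91, q=9
  k=2: a=2, p=192, q=19

192/19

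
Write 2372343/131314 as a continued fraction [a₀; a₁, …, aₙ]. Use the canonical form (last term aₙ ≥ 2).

2372343 = 18*131314 + 8691
131314 = 15*8691 + 949
8691 = 9*949 + 150
949 = 6*150 + 49
150 = 3*49 + 3
49 = 16*3 + 1
3 = 3*1 + 0  (stop)
So 2372343/131314 = [18; 15, 9, 6, 3, 16, 3].

[18; 15, 9, 6, 3, 16, 3]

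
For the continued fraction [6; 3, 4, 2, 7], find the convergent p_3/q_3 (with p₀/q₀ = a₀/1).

Using pₖ = aₖpₖ₋₁ + pₖ₋₂, qₖ = aₖqₖ₋₁ + qₖ₋₂ (with p₋₁=1, p₋₂=0, q₋₁=0, q₋₂=1):
  k=0: a=6, p=6, q=1
  k=1: a=3, p=19, q=3
  k=2: a=4, p=82, q=13
  k=3: a=2, p=183, q=29

183/29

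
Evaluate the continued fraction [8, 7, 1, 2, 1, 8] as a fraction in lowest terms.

Using pₖ = aₖpₖ₋₁ + pₖ₋₂ and qₖ = aₖqₖ₋₁ + qₖ₋₂:
  k=0: a=8, p=8, q=1
  k=1: a=7, p=57, q=7
  k=2: a=1, p=65, q=8
  k=3: a=2, p=187, q=23
  k=4: a=1, p=252, q=31
  k=5: a=8, p=2203, q=271

2203/271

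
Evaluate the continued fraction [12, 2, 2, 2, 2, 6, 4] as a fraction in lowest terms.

Using pₖ = aₖpₖ₋₁ + pₖ₋₂ and qₖ = aₖqₖ₋₁ + qₖ₋₂:
  k=0: a=12, p=12, q=1
  k=1: a=2, p=25, q=2
  k=2: a=2, p=62, q=5
  k=3: a=2, p=149, q=12
  k=4: a=2, p=360, q=29
  k=5: a=6, p=2309, q=186
  k=6: a=4, p=9596, q=773

9596/773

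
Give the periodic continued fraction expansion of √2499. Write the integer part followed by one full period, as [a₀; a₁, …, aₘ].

a₀ = ⌊√2499⌋ = 49.
With m₀=0, d₀=1 and mₖ₊₁ = dₖaₖ − mₖ, dₖ₊₁ = (n − mₖ₊₁²)/dₖ, aₖ₊₁ = ⌊(a₀+mₖ₊₁)/dₖ₊₁⌋:
  k=1: m=49, d=98, a=1
  k=2: m=49, d=1, a=98
d=1 and a=2a₀=98 at k=2, so the next step gives (m, d) = (49, 98) again — its k=1 value — and the period has length 2.

[49; 1, 98]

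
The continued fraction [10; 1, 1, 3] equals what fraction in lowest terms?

74/7

Fold from the inside: start with 3/1.
  1 + 1/3 = 4/3
  1 + 3/4 = 7/4
  10 + 4/7 = 74/7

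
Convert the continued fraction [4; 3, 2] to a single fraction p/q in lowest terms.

Fold from the inside: start with 2/1.
  3 + 1/2 = 7/2
  4 + 2/7 = 30/7

30/7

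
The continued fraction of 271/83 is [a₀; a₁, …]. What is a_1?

3

271 = 3·83 + 22   →  a_0 = 3
83 = 3·22 + 17   →  a_1 = 3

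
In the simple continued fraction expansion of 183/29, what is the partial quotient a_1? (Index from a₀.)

3

183 = 6·29 + 9   →  a_0 = 6
29 = 3·9 + 2   →  a_1 = 3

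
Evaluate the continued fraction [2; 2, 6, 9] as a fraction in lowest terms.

Fold from the inside: start with 9/1.
  6 + 1/9 = 55/9
  2 + 9/55 = 119/55
  2 + 55/119 = 293/119

293/119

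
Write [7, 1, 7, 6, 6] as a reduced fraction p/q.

2379/302

Fold from the inside: start with 6/1.
  6 + 1/6 = 37/6
  7 + 6/37 = 265/37
  1 + 37/265 = 302/265
  7 + 265/302 = 2379/302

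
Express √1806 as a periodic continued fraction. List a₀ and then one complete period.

[42; 2, 84]

a₀ = ⌊√1806⌋ = 42.
With m₀=0, d₀=1 and mₖ₊₁ = dₖaₖ − mₖ, dₖ₊₁ = (n − mₖ₊₁²)/dₖ, aₖ₊₁ = ⌊(a₀+mₖ₊₁)/dₖ₊₁⌋:
  k=1: m=42, d=42, a=2
  k=2: m=42, d=1, a=84
d=1 and a=2a₀=84 at k=2, so the next step gives (m, d) = (42, 42) again — its k=1 value — and the period has length 2.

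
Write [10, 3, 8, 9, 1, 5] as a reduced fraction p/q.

Fold from the inside: start with 5/1.
  1 + 1/5 = 6/5
  9 + 5/6 = 59/6
  8 + 6/59 = 478/59
  3 + 59/478 = 1493/478
  10 + 478/1493 = 15408/1493

15408/1493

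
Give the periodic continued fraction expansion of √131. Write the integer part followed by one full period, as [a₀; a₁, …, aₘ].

a₀ = ⌊√131⌋ = 11.

[11; 2, 4, 11, 4, 2, 22]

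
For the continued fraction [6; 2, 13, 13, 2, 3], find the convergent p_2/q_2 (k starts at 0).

175/27

Using pₖ = aₖpₖ₋₁ + pₖ₋₂, qₖ = aₖqₖ₋₁ + qₖ₋₂ (with p₋₁=1, p₋₂=0, q₋₁=0, q₋₂=1):
  k=0: a=6, p=6, q=1
  k=1: a=2, p=13, q=2
  k=2: a=13, p=175, q=27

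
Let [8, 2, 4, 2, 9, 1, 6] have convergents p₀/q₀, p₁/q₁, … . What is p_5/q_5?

1766/209

Using pₖ = aₖpₖ₋₁ + pₖ₋₂, qₖ = aₖqₖ₋₁ + qₖ₋₂ (with p₋₁=1, p₋₂=0, q₋₁=0, q₋₂=1):
  k=0: a=8, p=8, q=1
  k=1: a=2, p=17, q=2
  k=2: a=4, p=76, q=9
  k=3: a=2, p=169, q=20
  k=4: a=9, p=1597, q=189
  k=5: a=1, p=1766, q=209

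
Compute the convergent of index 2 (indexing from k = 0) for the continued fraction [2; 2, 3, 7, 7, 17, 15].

17/7

Using pₖ = aₖpₖ₋₁ + pₖ₋₂, qₖ = aₖqₖ₋₁ + qₖ₋₂ (with p₋₁=1, p₋₂=0, q₋₁=0, q₋₂=1):
  k=0: a=2, p=2, q=1
  k=1: a=2, p=5, q=2
  k=2: a=3, p=17, q=7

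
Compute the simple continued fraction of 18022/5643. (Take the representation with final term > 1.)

18022 = 3*5643 + 1093
5643 = 5*1093 + 178
1093 = 6*178 + 25
178 = 7*25 + 3
25 = 8*3 + 1
3 = 3*1 + 0  (stop)
So 18022/5643 = [3; 5, 6, 7, 8, 3].

[3; 5, 6, 7, 8, 3]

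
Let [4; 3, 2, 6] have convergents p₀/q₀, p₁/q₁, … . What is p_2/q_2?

Using pₖ = aₖpₖ₋₁ + pₖ₋₂, qₖ = aₖqₖ₋₁ + qₖ₋₂ (with p₋₁=1, p₋₂=0, q₋₁=0, q₋₂=1):
  k=0: a=4, p=4, q=1
  k=1: a=3, p=13, q=3
  k=2: a=2, p=30, q=7

30/7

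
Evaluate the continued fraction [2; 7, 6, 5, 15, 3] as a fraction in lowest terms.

Using pₖ = aₖpₖ₋₁ + pₖ₋₂ and qₖ = aₖqₖ₋₁ + qₖ₋₂:
  k=0: a=2, p=2, q=1
  k=1: a=7, p=15, q=7
  k=2: a=6, p=92, q=43
  k=3: a=5, p=475, q=222
  k=4: a=15, p=7217, q=3373
  k=5: a=3, p=22126, q=10341

22126/10341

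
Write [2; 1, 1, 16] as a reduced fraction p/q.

83/33

Using pₖ = aₖpₖ₋₁ + pₖ₋₂ and qₖ = aₖqₖ₋₁ + qₖ₋₂:
  k=0: a=2, p=2, q=1
  k=1: a=1, p=3, q=1
  k=2: a=1, p=5, q=2
  k=3: a=16, p=83, q=33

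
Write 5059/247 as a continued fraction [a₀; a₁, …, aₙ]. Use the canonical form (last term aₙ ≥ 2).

[20; 2, 13, 4, 2]

5059 = 20×247 + 119
247 = 2×119 + 9
119 = 13×9 + 2
9 = 4×2 + 1
2 = 2×1 + 0  (stop)
So 5059/247 = [20; 2, 13, 4, 2].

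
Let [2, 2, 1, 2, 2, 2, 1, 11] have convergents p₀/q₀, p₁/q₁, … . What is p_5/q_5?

109/46

Using pₖ = aₖpₖ₋₁ + pₖ₋₂, qₖ = aₖqₖ₋₁ + qₖ₋₂ (with p₋₁=1, p₋₂=0, q₋₁=0, q₋₂=1):
  k=0: a=2, p=2, q=1
  k=1: a=2, p=5, q=2
  k=2: a=1, p=7, q=3
  k=3: a=2, p=19, q=8
  k=4: a=2, p=45, q=19
  k=5: a=2, p=109, q=46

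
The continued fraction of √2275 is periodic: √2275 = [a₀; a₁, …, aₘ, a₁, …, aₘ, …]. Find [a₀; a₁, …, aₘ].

a₀ = ⌊√2275⌋ = 47.
With m₀=0, d₀=1 and mₖ₊₁ = dₖaₖ − mₖ, dₖ₊₁ = (n − mₖ₊₁²)/dₖ, aₖ₊₁ = ⌊(a₀+mₖ₊₁)/dₖ₊₁⌋:
  k=1: m=47, d=66, a=1
  k=2: m=19, d=29, a=2
  k=3: m=39, d=26, a=3
  k=4: m=39, d=29, a=2
  k=5: m=19, d=66, a=1
  k=6: m=47, d=1, a=94
d=1 and a=2a₀=94 at k=6, so the next step gives (m, d) = (47, 66) again — its k=1 value — and the period has length 6.

[47; 1, 2, 3, 2, 1, 94]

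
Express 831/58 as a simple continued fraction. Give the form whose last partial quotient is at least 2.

831 = 14×58 + 19
58 = 3×19 + 1
19 = 19×1 + 0  (stop)
So 831/58 = [14; 3, 19].

[14; 3, 19]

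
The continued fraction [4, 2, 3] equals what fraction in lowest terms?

Fold from the inside: start with 3/1.
  2 + 1/3 = 7/3
  4 + 3/7 = 31/7

31/7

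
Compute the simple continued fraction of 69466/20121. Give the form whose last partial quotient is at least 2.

69466 = 3·20121 + 9103
20121 = 2·9103 + 1915
9103 = 4·1915 + 1443
1915 = 1·1443 + 472
1443 = 3·472 + 27
472 = 17·27 + 13
27 = 2·13 + 1
13 = 13·1 + 0  (stop)
So 69466/20121 = [3; 2, 4, 1, 3, 17, 2, 13].

[3; 2, 4, 1, 3, 17, 2, 13]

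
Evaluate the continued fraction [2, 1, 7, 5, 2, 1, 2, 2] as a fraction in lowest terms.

Using pₖ = aₖpₖ₋₁ + pₖ₋₂ and qₖ = aₖqₖ₋₁ + qₖ₋₂:
  k=0: a=2, p=2, q=1
  k=1: a=1, p=3, q=1
  k=2: a=7, p=23, q=8
  k=3: a=5, p=118, q=41
  k=4: a=2, p=259, q=90
  k=5: a=1, p=377, q=131
  k=6: a=2, p=1013, q=352
  k=7: a=2, p=2403, q=835

2403/835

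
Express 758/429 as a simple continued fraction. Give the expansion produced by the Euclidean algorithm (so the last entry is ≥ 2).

[1; 1, 3, 3, 2, 4, 3]

758 = 1·429 + 329
429 = 1·329 + 100
329 = 3·100 + 29
100 = 3·29 + 13
29 = 2·13 + 3
13 = 4·3 + 1
3 = 3·1 + 0  (stop)
So 758/429 = [1; 1, 3, 3, 2, 4, 3].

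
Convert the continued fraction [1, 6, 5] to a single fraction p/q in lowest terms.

Fold from the inside: start with 5/1.
  6 + 1/5 = 31/5
  1 + 5/31 = 36/31

36/31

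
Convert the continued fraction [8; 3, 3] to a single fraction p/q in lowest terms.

83/10

Fold from the inside: start with 3/1.
  3 + 1/3 = 10/3
  8 + 3/10 = 83/10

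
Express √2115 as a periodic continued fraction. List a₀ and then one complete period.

[45; 1, 90]

a₀ = ⌊√2115⌋ = 45.
With m₀=0, d₀=1 and mₖ₊₁ = dₖaₖ − mₖ, dₖ₊₁ = (n − mₖ₊₁²)/dₖ, aₖ₊₁ = ⌊(a₀+mₖ₊₁)/dₖ₊₁⌋:
  k=1: m=45, d=90, a=1
  k=2: m=45, d=1, a=90
d=1 and a=2a₀=90 at k=2, so the next step gives (m, d) = (45, 90) again — its k=1 value — and the period has length 2.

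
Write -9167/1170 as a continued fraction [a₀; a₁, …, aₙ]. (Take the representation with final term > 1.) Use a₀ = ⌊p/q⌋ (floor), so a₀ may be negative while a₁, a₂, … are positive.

[-8; 6, 16, 12]

-9167 = -8·1170 + 193
1170 = 6·193 + 12
193 = 16·12 + 1
12 = 12·1 + 0  (stop)
So -9167/1170 = [-8; 6, 16, 12].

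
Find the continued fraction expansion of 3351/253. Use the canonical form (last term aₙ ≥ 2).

3351 = 13×253 + 62
253 = 4×62 + 5
62 = 12×5 + 2
5 = 2×2 + 1
2 = 2×1 + 0  (stop)
So 3351/253 = [13; 4, 12, 2, 2].

[13; 4, 12, 2, 2]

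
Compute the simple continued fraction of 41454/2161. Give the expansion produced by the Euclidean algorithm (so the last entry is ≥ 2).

41454 = 19×2161 + 395
2161 = 5×395 + 186
395 = 2×186 + 23
186 = 8×23 + 2
23 = 11×2 + 1
2 = 2×1 + 0  (stop)
So 41454/2161 = [19; 5, 2, 8, 11, 2].

[19; 5, 2, 8, 11, 2]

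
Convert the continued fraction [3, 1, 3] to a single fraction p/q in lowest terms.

Fold from the inside: start with 3/1.
  1 + 1/3 = 4/3
  3 + 3/4 = 15/4

15/4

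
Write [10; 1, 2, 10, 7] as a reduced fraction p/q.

Using pₖ = aₖpₖ₋₁ + pₖ₋₂ and qₖ = aₖqₖ₋₁ + qₖ₋₂:
  k=0: a=10, p=10, q=1
  k=1: a=1, p=11, q=1
  k=2: a=2, p=32, q=3
  k=3: a=10, p=331, q=31
  k=4: a=7, p=2349, q=220

2349/220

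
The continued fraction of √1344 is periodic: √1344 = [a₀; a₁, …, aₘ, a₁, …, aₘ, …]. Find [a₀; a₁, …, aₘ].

[36; 1, 1, 1, 17, 1, 1, 1, 72]

a₀ = ⌊√1344⌋ = 36.
With m₀=0, d₀=1 and mₖ₊₁ = dₖaₖ − mₖ, dₖ₊₁ = (n − mₖ₊₁²)/dₖ, aₖ₊₁ = ⌊(a₀+mₖ₊₁)/dₖ₊₁⌋:
  k=1: m=36, d=48, a=1
  k=2: m=12, d=25, a=1
  k=3: m=13, d=47, a=1
  k=4: m=34, d=4, a=17
  k=5: m=34, d=47, a=1
  k=6: m=13, d=25, a=1
  k=7: m=12, d=48, a=1
  k=8: m=36, d=1, a=72
d=1 and a=2a₀=72 at k=8, so the next step gives (m, d) = (36, 48) again — its k=1 value — and the period has length 8.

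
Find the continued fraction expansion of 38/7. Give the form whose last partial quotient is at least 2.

38 = 5·7 + 3
7 = 2·3 + 1
3 = 3·1 + 0  (stop)
So 38/7 = [5; 2, 3].

[5; 2, 3]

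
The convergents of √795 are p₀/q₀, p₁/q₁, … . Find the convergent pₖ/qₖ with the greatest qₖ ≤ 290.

√795 = [28; 5, 9, 5, 56, …] (period length 4).
Convergents:
  p_0/q_0 = 28/1
  p_1/q_1 = 141/5
  p_2/q_2 = 1297/46
  p_3/q_3 = 6626/235
  p_4/q_4 = 372353/13206
q_3 = 235 ≤ 290 < 13206 = q_4, so the answer is 6626/235.

6626/235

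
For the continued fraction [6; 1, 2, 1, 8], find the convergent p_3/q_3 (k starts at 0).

27/4

Using pₖ = aₖpₖ₋₁ + pₖ₋₂, qₖ = aₖqₖ₋₁ + qₖ₋₂ (with p₋₁=1, p₋₂=0, q₋₁=0, q₋₂=1):
  k=0: a=6, p=6, q=1
  k=1: a=1, p=7, q=1
  k=2: a=2, p=20, q=3
  k=3: a=1, p=27, q=4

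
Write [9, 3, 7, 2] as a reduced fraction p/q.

438/47

Fold from the inside: start with 2/1.
  7 + 1/2 = 15/2
  3 + 2/15 = 47/15
  9 + 15/47 = 438/47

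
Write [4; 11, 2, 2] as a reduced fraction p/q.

233/57

Fold from the inside: start with 2/1.
  2 + 1/2 = 5/2
  11 + 2/5 = 57/5
  4 + 5/57 = 233/57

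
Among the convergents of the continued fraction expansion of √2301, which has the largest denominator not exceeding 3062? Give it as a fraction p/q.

145777/3039

√2301 = [47; 1, 30, 1, 94, …] (period length 4).
Convergents:
  p_0/q_0 = 47/1
  p_1/q_1 = 48/1
  p_2/q_2 = 1487/31
  p_3/q_3 = 1535/32
  p_4/q_4 = 145777/3039
  p_5/q_5 = 147312/3071
q_4 = 3039 ≤ 3062 < 3071 = q_5, so the answer is 145777/3039.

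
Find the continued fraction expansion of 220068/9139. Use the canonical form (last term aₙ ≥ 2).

[24; 12, 2, 16, 7, 3]

220068 = 24*9139 + 732
9139 = 12*732 + 355
732 = 2*355 + 22
355 = 16*22 + 3
22 = 7*3 + 1
3 = 3*1 + 0  (stop)
So 220068/9139 = [24; 12, 2, 16, 7, 3].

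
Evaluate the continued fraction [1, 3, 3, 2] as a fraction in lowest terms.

30/23

Using pₖ = aₖpₖ₋₁ + pₖ₋₂ and qₖ = aₖqₖ₋₁ + qₖ₋₂:
  k=0: a=1, p=1, q=1
  k=1: a=3, p=4, q=3
  k=2: a=3, p=13, q=10
  k=3: a=2, p=30, q=23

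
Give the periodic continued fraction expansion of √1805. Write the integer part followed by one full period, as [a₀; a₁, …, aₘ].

a₀ = ⌊√1805⌋ = 42.
With m₀=0, d₀=1 and mₖ₊₁ = dₖaₖ − mₖ, dₖ₊₁ = (n − mₖ₊₁²)/dₖ, aₖ₊₁ = ⌊(a₀+mₖ₊₁)/dₖ₊₁⌋:
  k=1: m=42, d=41, a=2
  k=2: m=40, d=5, a=16
  k=3: m=40, d=41, a=2
  k=4: m=42, d=1, a=84
d=1 and a=2a₀=84 at k=4, so the next step gives (m, d) = (42, 41) again — its k=1 value — and the period has length 4.

[42; 2, 16, 2, 84]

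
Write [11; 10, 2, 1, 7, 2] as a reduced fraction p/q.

5626/507

Using pₖ = aₖpₖ₋₁ + pₖ₋₂ and qₖ = aₖqₖ₋₁ + qₖ₋₂:
  k=0: a=11, p=11, q=1
  k=1: a=10, p=111, q=10
  k=2: a=2, p=233, q=21
  k=3: a=1, p=344, q=31
  k=4: a=7, p=2641, q=238
  k=5: a=2, p=5626, q=507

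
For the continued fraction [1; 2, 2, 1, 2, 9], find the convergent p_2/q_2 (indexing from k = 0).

Using pₖ = aₖpₖ₋₁ + pₖ₋₂, qₖ = aₖqₖ₋₁ + qₖ₋₂ (with p₋₁=1, p₋₂=0, q₋₁=0, q₋₂=1):
  k=0: a=1, p=1, q=1
  k=1: a=2, p=3, q=2
  k=2: a=2, p=7, q=5

7/5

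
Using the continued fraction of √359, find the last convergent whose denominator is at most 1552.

13661/721

√359 = [18; 1, 17, 1, 36, …] (period length 4).
Convergents:
  p_0/q_0 = 18/1
  p_1/q_1 = 19/1
  p_2/q_2 = 341/18
  p_3/q_3 = 360/19
  p_4/q_4 = 13301/702
  p_5/q_5 = 13661/721
  p_6/q_6 = 245538/12959
q_5 = 721 ≤ 1552 < 12959 = q_6, so the answer is 13661/721.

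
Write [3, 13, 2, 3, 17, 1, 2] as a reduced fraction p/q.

Using pₖ = aₖpₖ₋₁ + pₖ₋₂ and qₖ = aₖqₖ₋₁ + qₖ₋₂:
  k=0: a=3, p=3, q=1
  k=1: a=13, p=40, q=13
  k=2: a=2, p=83, q=27
  k=3: a=3, p=289, q=94
  k=4: a=17, p=4996, q=1625
  k=5: a=1, p=5285, q=1719
  k=6: a=2, p=15566, q=5063

15566/5063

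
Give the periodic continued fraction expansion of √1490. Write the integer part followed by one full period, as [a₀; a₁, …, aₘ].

[38; 1, 1, 1, 1, 76]

a₀ = ⌊√1490⌋ = 38.
With m₀=0, d₀=1 and mₖ₊₁ = dₖaₖ − mₖ, dₖ₊₁ = (n − mₖ₊₁²)/dₖ, aₖ₊₁ = ⌊(a₀+mₖ₊₁)/dₖ₊₁⌋:
  k=1: m=38, d=46, a=1
  k=2: m=8, d=31, a=1
  k=3: m=23, d=31, a=1
  k=4: m=8, d=46, a=1
  k=5: m=38, d=1, a=76
d=1 and a=2a₀=76 at k=5, so the next step gives (m, d) = (38, 46) again — its k=1 value — and the period has length 5.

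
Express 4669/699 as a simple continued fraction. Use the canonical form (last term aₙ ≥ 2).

4669 = 6×699 + 475
699 = 1×475 + 224
475 = 2×224 + 27
224 = 8×27 + 8
27 = 3×8 + 3
8 = 2×3 + 2
3 = 1×2 + 1
2 = 2×1 + 0  (stop)
So 4669/699 = [6; 1, 2, 8, 3, 2, 1, 2].

[6; 1, 2, 8, 3, 2, 1, 2]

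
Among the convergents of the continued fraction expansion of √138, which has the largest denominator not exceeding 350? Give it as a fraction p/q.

√138 = [11; 1, 2, 1, 22, …] (period length 4).
Convergents:
  p_0/q_0 = 11/1
  p_1/q_1 = 12/1
  p_2/q_2 = 35/3
  p_3/q_3 = 47/4
  p_4/q_4 = 1069/91
  p_5/q_5 = 1116/95
  p_6/q_6 = 3301/281
  p_7/q_7 = 4417/376
q_6 = 281 ≤ 350 < 376 = q_7, so the answer is 3301/281.

3301/281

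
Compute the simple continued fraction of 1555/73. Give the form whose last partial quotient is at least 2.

1555 = 21×73 + 22
73 = 3×22 + 7
22 = 3×7 + 1
7 = 7×1 + 0  (stop)
So 1555/73 = [21; 3, 3, 7].

[21; 3, 3, 7]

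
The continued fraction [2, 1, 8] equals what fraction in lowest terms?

Fold from the inside: start with 8/1.
  1 + 1/8 = 9/8
  2 + 8/9 = 26/9

26/9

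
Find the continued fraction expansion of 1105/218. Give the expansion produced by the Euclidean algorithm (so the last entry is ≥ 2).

1105 = 5·218 + 15
218 = 14·15 + 8
15 = 1·8 + 7
8 = 1·7 + 1
7 = 7·1 + 0  (stop)
So 1105/218 = [5; 14, 1, 1, 7].

[5; 14, 1, 1, 7]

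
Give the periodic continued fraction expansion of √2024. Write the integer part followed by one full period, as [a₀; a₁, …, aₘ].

[44; 1, 88]

a₀ = ⌊√2024⌋ = 44.
With m₀=0, d₀=1 and mₖ₊₁ = dₖaₖ − mₖ, dₖ₊₁ = (n − mₖ₊₁²)/dₖ, aₖ₊₁ = ⌊(a₀+mₖ₊₁)/dₖ₊₁⌋:
  k=1: m=44, d=88, a=1
  k=2: m=44, d=1, a=88
d=1 and a=2a₀=88 at k=2, so the next step gives (m, d) = (44, 88) again — its k=1 value — and the period has length 2.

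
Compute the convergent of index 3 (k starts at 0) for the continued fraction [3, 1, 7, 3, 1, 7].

Using pₖ = aₖpₖ₋₁ + pₖ₋₂, qₖ = aₖqₖ₋₁ + qₖ₋₂ (with p₋₁=1, p₋₂=0, q₋₁=0, q₋₂=1):
  k=0: a=3, p=3, q=1
  k=1: a=1, p=4, q=1
  k=2: a=7, p=31, q=8
  k=3: a=3, p=97, q=25

97/25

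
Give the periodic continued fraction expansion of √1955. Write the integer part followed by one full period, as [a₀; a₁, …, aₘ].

[44; 4, 1, 1, 1, 4, 88]

a₀ = ⌊√1955⌋ = 44.
With m₀=0, d₀=1 and mₖ₊₁ = dₖaₖ − mₖ, dₖ₊₁ = (n − mₖ₊₁²)/dₖ, aₖ₊₁ = ⌊(a₀+mₖ₊₁)/dₖ₊₁⌋:
  k=1: m=44, d=19, a=4
  k=2: m=32, d=49, a=1
  k=3: m=17, d=34, a=1
  k=4: m=17, d=49, a=1
  k=5: m=32, d=19, a=4
  k=6: m=44, d=1, a=88
d=1 and a=2a₀=88 at k=6, so the next step gives (m, d) = (44, 19) again — its k=1 value — and the period has length 6.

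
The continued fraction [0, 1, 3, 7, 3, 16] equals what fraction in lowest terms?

1126/1485

Using pₖ = aₖpₖ₋₁ + pₖ₋₂ and qₖ = aₖqₖ₋₁ + qₖ₋₂:
  k=0: a=0, p=0, q=1
  k=1: a=1, p=1, q=1
  k=2: a=3, p=3, q=4
  k=3: a=7, p=22, q=29
  k=4: a=3, p=69, q=91
  k=5: a=16, p=1126, q=1485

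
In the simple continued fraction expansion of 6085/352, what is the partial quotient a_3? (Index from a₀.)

16

6085 = 17·352 + 101   →  a_0 = 17
352 = 3·101 + 49   →  a_1 = 3
101 = 2·49 + 3   →  a_2 = 2
49 = 16·3 + 1   →  a_3 = 16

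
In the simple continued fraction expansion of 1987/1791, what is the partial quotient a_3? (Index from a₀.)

3

1987 = 1·1791 + 196   →  a_0 = 1
1791 = 9·196 + 27   →  a_1 = 9
196 = 7·27 + 7   →  a_2 = 7
27 = 3·7 + 6   →  a_3 = 3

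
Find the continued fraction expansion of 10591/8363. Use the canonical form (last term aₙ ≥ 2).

10591 = 1*8363 + 2228
8363 = 3*2228 + 1679
2228 = 1*1679 + 549
1679 = 3*549 + 32
549 = 17*32 + 5
32 = 6*5 + 2
5 = 2*2 + 1
2 = 2*1 + 0  (stop)
So 10591/8363 = [1; 3, 1, 3, 17, 6, 2, 2].

[1; 3, 1, 3, 17, 6, 2, 2]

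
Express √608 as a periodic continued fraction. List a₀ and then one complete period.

[24; 1, 1, 1, 11, 1, 1, 1, 48]

a₀ = ⌊√608⌋ = 24.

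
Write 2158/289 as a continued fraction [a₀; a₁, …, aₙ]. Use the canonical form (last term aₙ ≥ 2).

[7; 2, 7, 9, 2]

2158 = 7*289 + 135
289 = 2*135 + 19
135 = 7*19 + 2
19 = 9*2 + 1
2 = 2*1 + 0  (stop)
So 2158/289 = [7; 2, 7, 9, 2].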